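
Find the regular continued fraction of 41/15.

[2; 1, 2, 1, 3]

Run the Euclidean algorithm on 41 and 15; the successive quotients are the partial quotients a_0, a_1, ... (each step inverts the fractional part left over by the previous one):
  41 = 2*15 + 11, so a_0 = 2.
  15 = 1*11 + 4, so a_1 = 1.
  11 = 2*4 + 3, so a_2 = 2.
  4 = 1*3 + 1, so a_3 = 1.
  3 = 3*1 + 0, so a_4 = 3.
The remainder reaches 0 after 5 divisions, so the expansion has 5 partial quotients, read off in order.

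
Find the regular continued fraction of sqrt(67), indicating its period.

Write x_i = (sqrt(67) + m_i)/d_i with (m_0, d_0) = (0, 1). a_0 = floor(sqrt(67)) = 8, since 8^2 = 64 <= 67 < 81 = 9^2.
Iterate m_{i+1} = d_i*a_i - m_i, d_{i+1} = (67 - m_{i+1}^2)/d_i, a_{i+1} = floor((a_0 + m_{i+1})/d_{i+1}):
  m_1 = 1*8 - 0 = 8, d_1 = (67 - 8^2)/1 = 3/1 = 3, a_1 = floor((8 + 8)/3) = 5.
  m_2 = 3*5 - 8 = 7, d_2 = (67 - 7^2)/3 = 18/3 = 6, a_2 = floor((8 + 7)/6) = 2.
  m_3 = 6*2 - 7 = 5, d_3 = (67 - 5^2)/6 = 42/6 = 7, a_3 = floor((8 + 5)/7) = 1.
  m_4 = 7*1 - 5 = 2, d_4 = (67 - 2^2)/7 = 63/7 = 9, a_4 = floor((8 + 2)/9) = 1.
  m_5 = 9*1 - 2 = 7, d_5 = (67 - 7^2)/9 = 18/9 = 2, a_5 = floor((8 + 7)/2) = 7.
  m_6 = 2*7 - 7 = 7, d_6 = (67 - 7^2)/2 = 18/2 = 9, a_6 = floor((8 + 7)/9) = 1.
  m_7 = 9*1 - 7 = 2, d_7 = (67 - 2^2)/9 = 63/9 = 7, a_7 = floor((8 + 2)/7) = 1.
  m_8 = 7*1 - 2 = 5, d_8 = (67 - 5^2)/7 = 42/7 = 6, a_8 = floor((8 + 5)/6) = 2.
  m_9 = 6*2 - 5 = 7, d_9 = (67 - 7^2)/6 = 18/6 = 3, a_9 = floor((8 + 7)/3) = 5.
  m_10 = 3*5 - 7 = 8, d_10 = (67 - 8^2)/3 = 3/3 = 1, a_10 = floor((8 + 8)/1) = 16.
  m_11 = 1*16 - 8 = 8, d_11 = (67 - 8^2)/1 = 3/1 = 3: (m_11, d_11) = (m_1, d_1) = (8, 3), so from here the quotients repeat a_1, ..., a_10; the period length is 10.
Hence the expansion of sqrt(67) is a_0 = 8 followed by the repeating block 5, 2, 1, 1, 7, 1, 1, 2, 5, 16 (period 10).

[8; (5, 2, 1, 1, 7, 1, 1, 2, 5, 16)]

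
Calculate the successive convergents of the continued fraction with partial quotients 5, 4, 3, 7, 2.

5/1, 21/4, 68/13, 497/95, 1062/203

Using the convergent recurrence p_i = a_i*p_{i-1} + p_{i-2}, q_i = a_i*q_{i-1} + q_{i-2} with p_{-2}=0, p_{-1}=1, q_{-2}=1, q_{-1}=0:
  i=0: a_0=5, p_0 = 5*1 + 0 = 5, q_0 = 5*0 + 1 = 1.
  i=1: a_1=4, p_1 = 4*5 + 1 = 21, q_1 = 4*1 + 0 = 4.
  i=2: a_2=3, p_2 = 3*21 + 5 = 68, q_2 = 3*4 + 1 = 13.
  i=3: a_3=7, p_3 = 7*68 + 21 = 497, q_3 = 7*13 + 4 = 95.
  i=4: a_4=2, p_4 = 2*497 + 68 = 1062, q_4 = 2*95 + 13 = 203.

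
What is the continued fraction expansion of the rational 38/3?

Run the Euclidean algorithm on 38 and 3; the successive quotients are the partial quotients a_0, a_1, ... (each step inverts the fractional part left over by the previous one):
  38 = 12*3 + 2, so a_0 = 12.
  3 = 1*2 + 1, so a_1 = 1.
  2 = 2*1 + 0, so a_2 = 2.
The remainder reaches 0 after 3 divisions, so the expansion has 3 partial quotients, read off in order.

[12; 1, 2]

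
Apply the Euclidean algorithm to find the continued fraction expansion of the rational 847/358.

[2; 2, 1, 2, 1, 2, 1, 8]

Run the Euclidean algorithm on 847 and 358; the successive quotients are the partial quotients a_0, a_1, ... (each step inverts the fractional part left over by the previous one):
  847 = 2*358 + 131, so a_0 = 2.
  358 = 2*131 + 96, so a_1 = 2.
  131 = 1*96 + 35, so a_2 = 1.
  96 = 2*35 + 26, so a_3 = 2.
  35 = 1*26 + 9, so a_4 = 1.
  26 = 2*9 + 8, so a_5 = 2.
  9 = 1*8 + 1, so a_6 = 1.
  8 = 8*1 + 0, so a_7 = 8.
The remainder reaches 0 after 8 divisions, so the expansion has 8 partial quotients, read off in order.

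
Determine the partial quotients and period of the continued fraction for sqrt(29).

[5; (2, 1, 1, 2, 10)]

Write x_i = (sqrt(29) + m_i)/d_i with (m_0, d_0) = (0, 1). a_0 = floor(sqrt(29)) = 5, since 5^2 = 25 <= 29 < 36 = 6^2.
Iterate m_{i+1} = d_i*a_i - m_i, d_{i+1} = (29 - m_{i+1}^2)/d_i, a_{i+1} = floor((a_0 + m_{i+1})/d_{i+1}):
  m_1 = 1*5 - 0 = 5, d_1 = (29 - 5^2)/1 = 4/1 = 4, a_1 = floor((5 + 5)/4) = 2.
  m_2 = 4*2 - 5 = 3, d_2 = (29 - 3^2)/4 = 20/4 = 5, a_2 = floor((5 + 3)/5) = 1.
  m_3 = 5*1 - 3 = 2, d_3 = (29 - 2^2)/5 = 25/5 = 5, a_3 = floor((5 + 2)/5) = 1.
  m_4 = 5*1 - 2 = 3, d_4 = (29 - 3^2)/5 = 20/5 = 4, a_4 = floor((5 + 3)/4) = 2.
  m_5 = 4*2 - 3 = 5, d_5 = (29 - 5^2)/4 = 4/4 = 1, a_5 = floor((5 + 5)/1) = 10.
  m_6 = 1*10 - 5 = 5, d_6 = (29 - 5^2)/1 = 4/1 = 4: (m_6, d_6) = (m_1, d_1) = (5, 4), so from here the quotients repeat a_1, ..., a_5; the period length is 5.
Hence the expansion of sqrt(29) is a_0 = 5 followed by the repeating block 2, 1, 1, 2, 10 (period 5).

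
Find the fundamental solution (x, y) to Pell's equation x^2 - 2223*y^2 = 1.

First expand sqrt(2223) as a continued fraction. With x_i = (sqrt(2223) + m_i)/d_i and (m_0, d_0) = (0, 1): a_0 = floor(sqrt(2223)) = 47, since 47^2 = 2209 <= 2223 < 2304 = 48^2.
Iterate m_{i+1} = d_i*a_i - m_i, d_{i+1} = (2223 - m_{i+1}^2)/d_i, a_{i+1} = floor((a_0 + m_{i+1})/d_{i+1}):
  m_1 = 1*47 - 0 = 47, d_1 = (2223 - 47^2)/1 = 14/1 = 14, a_1 = floor((47 + 47)/14) = 6.
  m_2 = 14*6 - 47 = 37, d_2 = (2223 - 37^2)/14 = 854/14 = 61, a_2 = floor((47 + 37)/61) = 1.
  m_3 = 61*1 - 37 = 24, d_3 = (2223 - 24^2)/61 = 1647/61 = 27, a_3 = floor((47 + 24)/27) = 2.
  m_4 = 27*2 - 24 = 30, d_4 = (2223 - 30^2)/27 = 1323/27 = 49, a_4 = floor((47 + 30)/49) = 1.
  m_5 = 49*1 - 30 = 19, d_5 = (2223 - 19^2)/49 = 1862/49 = 38, a_5 = floor((47 + 19)/38) = 1.
  m_6 = 38*1 - 19 = 19, d_6 = (2223 - 19^2)/38 = 1862/38 = 49, a_6 = floor((47 + 19)/49) = 1.
  m_7 = 49*1 - 19 = 30, d_7 = (2223 - 30^2)/49 = 1323/49 = 27, a_7 = floor((47 + 30)/27) = 2.
  m_8 = 27*2 - 30 = 24, d_8 = (2223 - 24^2)/27 = 1647/27 = 61, a_8 = floor((47 + 24)/61) = 1.
  m_9 = 61*1 - 24 = 37, d_9 = (2223 - 37^2)/61 = 854/61 = 14, a_9 = floor((47 + 37)/14) = 6.
  m_10 = 14*6 - 37 = 47, d_10 = (2223 - 47^2)/14 = 14/14 = 1, a_10 = floor((47 + 47)/1) = 94.
  m_11 = 1*94 - 47 = 47, d_11 = (2223 - 47^2)/1 = 14/1 = 14: (m_11, d_11) = (m_1, d_1) = (47, 14), so from here the quotients repeat a_1, ..., a_10; the period length is 10.
So sqrt(2223) = [47; (6, 1, 2, 1, 1, 1, 2, 1, 6, 94)] with period length k = 10.
k is even, so the fundamental solution of x^2 - 2223y^2 = 1 is (p_{k-1}, q_{k-1}) = (p_9, q_9); compute convergents through index 9.
Convergents (p_i = a_i*p_{i-1} + p_{i-2}, q_i = a_i*q_{i-1} + q_{i-2} with p_{-2}=0, p_{-1}=1, q_{-2}=1, q_{-1}=0):
  i=0: a_0=47, p_0 = 47*1 + 0 = 47, q_0 = 47*0 + 1 = 1.
  i=1: a_1=6, p_1 = 6*47 + 1 = 283, q_1 = 6*1 + 0 = 6.
  i=2: a_2=1, p_2 = 1*283 + 47 = 330, q_2 = 1*6 + 1 = 7.
  i=3: a_3=2, p_3 = 2*330 + 283 = 943, q_3 = 2*7 + 6 = 20.
  i=4: a_4=1, p_4 = 1*943 + 330 = 1273, q_4 = 1*20 + 7 = 27.
  i=5: a_5=1, p_5 = 1*1273 + 943 = 2216, q_5 = 1*27 + 20 = 47.
  i=6: a_6=1, p_6 = 1*2216 + 1273 = 3489, q_6 = 1*47 + 27 = 74.
  i=7: a_7=2, p_7 = 2*3489 + 2216 = 9194, q_7 = 2*74 + 47 = 195.
  i=8: a_8=1, p_8 = 1*9194 + 3489 = 12683, q_8 = 1*195 + 74 = 269.
  i=9: a_9=6, p_9 = 6*12683 + 9194 = 85292, q_9 = 6*269 + 195 = 1809.
Check: 85292^2 - 2223*1809^2 = 7274725264 - 7274725263 = 1, so (x, y) = (85292, 1809) solves the equation, and by the theorem it is the least positive solution.

(x, y) = (85292, 1809)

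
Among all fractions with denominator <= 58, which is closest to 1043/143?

124/17

Expand x = 1043/143 as a continued fraction with the Euclidean algorithm:
  1043 = 7*143 + 42, so a_0 = 7.
  143 = 3*42 + 17, so a_1 = 3.
  42 = 2*17 + 8, so a_2 = 2.
  17 = 2*8 + 1, so a_3 = 2.
  8 = 8*1 + 0, so a_4 = 8.
so x = [7; 3, 2, 2, 8].
Convergents (p_i = a_i*p_{i-1} + p_{i-2}, q_i = a_i*q_{i-1} + q_{i-2} with p_{-2}=0, p_{-1}=1, q_{-2}=1, q_{-1}=0), until the denominator exceeds 58:
  i=0: a_0=7, p_0 = 7*1 + 0 = 7, q_0 = 7*0 + 1 = 1.
  i=1: a_1=3, p_1 = 3*7 + 1 = 22, q_1 = 3*1 + 0 = 3.
  i=2: a_2=2, p_2 = 2*22 + 7 = 51, q_2 = 2*3 + 1 = 7.
  i=3: a_3=2, p_3 = 2*51 + 22 = 124, q_3 = 2*7 + 3 = 17.
  i=4: a_4=8, p_4 = 8*124 + 51 = 1043, q_4 = 8*17 + 7 = 143.
q_4 = 143 > 58, so the last convergent with denominator <= 58 is p_3/q_3 = 124/17.
The closest fraction with denominator <= 58 is either p_3/q_3 or the intermediate fraction (k*p_3 + p_2)/(k*q_3 + q_2) with the largest k >= 1 whose denominator stays <= 58; these approach x as k grows, and every other convergent or intermediate fraction in range is farther away.
Largest k: floor((58 - q_2)/q_3) = floor((58 - 7)/17) = 3.
That gives (3*124 + 51)/(3*17 + 7) = 423/58.
Compare the errors: |x - 124/17| = |1043*17 - 124*143|/(143*17) = 1/2431, and |x - 423/58| = |1043*58 - 423*143|/(143*58) = 5/8294.
Cross-multiplying, 1*8294 = 8294 < 12155 = 5*2431, so 1/2431 is smaller: the convergent 124/17 is closer to x than 423/58.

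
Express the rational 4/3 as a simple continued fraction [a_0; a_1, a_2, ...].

[1; 3]

Run the Euclidean algorithm on 4 and 3; the successive quotients are the partial quotients a_0, a_1, ... (each step inverts the fractional part left over by the previous one):
  4 = 1*3 + 1, so a_0 = 1.
  3 = 3*1 + 0, so a_1 = 3.
The remainder reaches 0 after 2 divisions, so the expansion has 2 partial quotients, read off in order.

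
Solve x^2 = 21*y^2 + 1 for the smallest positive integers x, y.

(x, y) = (55, 12)

First expand sqrt(21) as a continued fraction. With x_i = (sqrt(21) + m_i)/d_i and (m_0, d_0) = (0, 1): a_0 = floor(sqrt(21)) = 4, since 4^2 = 16 <= 21 < 25 = 5^2.
Iterate m_{i+1} = d_i*a_i - m_i, d_{i+1} = (21 - m_{i+1}^2)/d_i, a_{i+1} = floor((a_0 + m_{i+1})/d_{i+1}):
  m_1 = 1*4 - 0 = 4, d_1 = (21 - 4^2)/1 = 5/1 = 5, a_1 = floor((4 + 4)/5) = 1.
  m_2 = 5*1 - 4 = 1, d_2 = (21 - 1^2)/5 = 20/5 = 4, a_2 = floor((4 + 1)/4) = 1.
  m_3 = 4*1 - 1 = 3, d_3 = (21 - 3^2)/4 = 12/4 = 3, a_3 = floor((4 + 3)/3) = 2.
  m_4 = 3*2 - 3 = 3, d_4 = (21 - 3^2)/3 = 12/3 = 4, a_4 = floor((4 + 3)/4) = 1.
  m_5 = 4*1 - 3 = 1, d_5 = (21 - 1^2)/4 = 20/4 = 5, a_5 = floor((4 + 1)/5) = 1.
  m_6 = 5*1 - 1 = 4, d_6 = (21 - 4^2)/5 = 5/5 = 1, a_6 = floor((4 + 4)/1) = 8.
  m_7 = 1*8 - 4 = 4, d_7 = (21 - 4^2)/1 = 5/1 = 5: (m_7, d_7) = (m_1, d_1) = (4, 5), so from here the quotients repeat a_1, ..., a_6; the period length is 6.
So sqrt(21) = [4; (1, 1, 2, 1, 1, 8)] with period length k = 6.
k is even, so the fundamental solution of x^2 - 21y^2 = 1 is (p_{k-1}, q_{k-1}) = (p_5, q_5); compute convergents through index 5.
Convergents (p_i = a_i*p_{i-1} + p_{i-2}, q_i = a_i*q_{i-1} + q_{i-2} with p_{-2}=0, p_{-1}=1, q_{-2}=1, q_{-1}=0):
  i=0: a_0=4, p_0 = 4*1 + 0 = 4, q_0 = 4*0 + 1 = 1.
  i=1: a_1=1, p_1 = 1*4 + 1 = 5, q_1 = 1*1 + 0 = 1.
  i=2: a_2=1, p_2 = 1*5 + 4 = 9, q_2 = 1*1 + 1 = 2.
  i=3: a_3=2, p_3 = 2*9 + 5 = 23, q_3 = 2*2 + 1 = 5.
  i=4: a_4=1, p_4 = 1*23 + 9 = 32, q_4 = 1*5 + 2 = 7.
  i=5: a_5=1, p_5 = 1*32 + 23 = 55, q_5 = 1*7 + 5 = 12.
Check: 55^2 - 21*12^2 = 3025 - 3024 = 1, so (x, y) = (55, 12) solves the equation, and by the theorem it is the least positive solution.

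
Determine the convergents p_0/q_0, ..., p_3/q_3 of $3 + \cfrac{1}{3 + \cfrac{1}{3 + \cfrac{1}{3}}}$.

Using the convergent recurrence p_i = a_i*p_{i-1} + p_{i-2}, q_i = a_i*q_{i-1} + q_{i-2} with p_{-2}=0, p_{-1}=1, q_{-2}=1, q_{-1}=0:
  i=0: a_0=3, p_0 = 3*1 + 0 = 3, q_0 = 3*0 + 1 = 1.
  i=1: a_1=3, p_1 = 3*3 + 1 = 10, q_1 = 3*1 + 0 = 3.
  i=2: a_2=3, p_2 = 3*10 + 3 = 33, q_2 = 3*3 + 1 = 10.
  i=3: a_3=3, p_3 = 3*33 + 10 = 109, q_3 = 3*10 + 3 = 33.

3/1, 10/3, 33/10, 109/33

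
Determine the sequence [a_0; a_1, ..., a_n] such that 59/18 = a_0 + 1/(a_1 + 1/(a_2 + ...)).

[3; 3, 1, 1, 2]

Run the Euclidean algorithm on 59 and 18; the successive quotients are the partial quotients a_0, a_1, ... (each step inverts the fractional part left over by the previous one):
  59 = 3*18 + 5, so a_0 = 3.
  18 = 3*5 + 3, so a_1 = 3.
  5 = 1*3 + 2, so a_2 = 1.
  3 = 1*2 + 1, so a_3 = 1.
  2 = 2*1 + 0, so a_4 = 2.
The remainder reaches 0 after 5 divisions, so the expansion has 5 partial quotients, read off in order.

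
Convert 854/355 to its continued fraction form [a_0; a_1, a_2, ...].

Run the Euclidean algorithm on 854 and 355; the successive quotients are the partial quotients a_0, a_1, ... (each step inverts the fractional part left over by the previous one):
  854 = 2*355 + 144, so a_0 = 2.
  355 = 2*144 + 67, so a_1 = 2.
  144 = 2*67 + 10, so a_2 = 2.
  67 = 6*10 + 7, so a_3 = 6.
  10 = 1*7 + 3, so a_4 = 1.
  7 = 2*3 + 1, so a_5 = 2.
  3 = 3*1 + 0, so a_6 = 3.
The remainder reaches 0 after 7 divisions, so the expansion has 7 partial quotients, read off in order.

[2; 2, 2, 6, 1, 2, 3]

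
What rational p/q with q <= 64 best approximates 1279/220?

343/59

Expand x = 1279/220 as a continued fraction with the Euclidean algorithm:
  1279 = 5*220 + 179, so a_0 = 5.
  220 = 1*179 + 41, so a_1 = 1.
  179 = 4*41 + 15, so a_2 = 4.
  41 = 2*15 + 11, so a_3 = 2.
  15 = 1*11 + 4, so a_4 = 1.
  11 = 2*4 + 3, so a_5 = 2.
  4 = 1*3 + 1, so a_6 = 1.
  3 = 3*1 + 0, so a_7 = 3.
so x = [5; 1, 4, 2, 1, 2, 1, 3].
Convergents (p_i = a_i*p_{i-1} + p_{i-2}, q_i = a_i*q_{i-1} + q_{i-2} with p_{-2}=0, p_{-1}=1, q_{-2}=1, q_{-1}=0), until the denominator exceeds 64:
  i=0: a_0=5, p_0 = 5*1 + 0 = 5, q_0 = 5*0 + 1 = 1.
  i=1: a_1=1, p_1 = 1*5 + 1 = 6, q_1 = 1*1 + 0 = 1.
  i=2: a_2=4, p_2 = 4*6 + 5 = 29, q_2 = 4*1 + 1 = 5.
  i=3: a_3=2, p_3 = 2*29 + 6 = 64, q_3 = 2*5 + 1 = 11.
  i=4: a_4=1, p_4 = 1*64 + 29 = 93, q_4 = 1*11 + 5 = 16.
  i=5: a_5=2, p_5 = 2*93 + 64 = 250, q_5 = 2*16 + 11 = 43.
  i=6: a_6=1, p_6 = 1*250 + 93 = 343, q_6 = 1*43 + 16 = 59.
  i=7: a_7=3, p_7 = 3*343 + 250 = 1279, q_7 = 3*59 + 43 = 220.
q_7 = 220 > 64, so the last convergent with denominator <= 64 is p_6/q_6 = 343/59.
The closest fraction with denominator <= 64 is either p_6/q_6 or the intermediate fraction (k*p_6 + p_5)/(k*q_6 + q_5) with the largest k >= 1 whose denominator stays <= 64; these approach x as k grows, and every other convergent or intermediate fraction in range is farther away.
Largest k: floor((64 - q_5)/q_6) = floor((64 - 43)/59) = 0.
Since k = 0, no intermediate fraction beyond p_6/q_6 has denominator <= 64, so the convergent 343/59 is the closest (its error is |1279*59 - 343*220|/(220*59) = 1/12980).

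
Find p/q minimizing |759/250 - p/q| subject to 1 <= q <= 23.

70/23

Expand x = 759/250 as a continued fraction with the Euclidean algorithm:
  759 = 3*250 + 9, so a_0 = 3.
  250 = 27*9 + 7, so a_1 = 27.
  9 = 1*7 + 2, so a_2 = 1.
  7 = 3*2 + 1, so a_3 = 3.
  2 = 2*1 + 0, so a_4 = 2.
so x = [3; 27, 1, 3, 2].
Convergents (p_i = a_i*p_{i-1} + p_{i-2}, q_i = a_i*q_{i-1} + q_{i-2} with p_{-2}=0, p_{-1}=1, q_{-2}=1, q_{-1}=0), until the denominator exceeds 23:
  i=0: a_0=3, p_0 = 3*1 + 0 = 3, q_0 = 3*0 + 1 = 1.
  i=1: a_1=27, p_1 = 27*3 + 1 = 82, q_1 = 27*1 + 0 = 27.
q_1 = 27 > 23, so the last convergent with denominator <= 23 is p_0/q_0 = 3/1.
The closest fraction with denominator <= 23 is either p_0/q_0 or the intermediate fraction (k*p_0 + p_{-1})/(k*q_0 + q_{-1}) with the largest k >= 1 whose denominator stays <= 23; these approach x as k grows, and every other convergent or intermediate fraction in range is farther away.
Largest k: floor((23 - q_{-1})/q_0) = floor((23 - 0)/1) = 23 (using the seeds p_{-1} = 1, q_{-1} = 0).
That gives (23*3 + 1)/(23*1 + 0) = 70/23.
Compare the errors: |x - 3/1| = |759*1 - 3*250|/(250*1) = 9/250, and |x - 70/23| = |759*23 - 70*250|/(250*23) = 43/5750.
Cross-multiplying, 43*250 = 10750 < 51750 = 9*5750, so 43/5750 is smaller: the intermediate fraction 70/23 is closer to x than 3/1.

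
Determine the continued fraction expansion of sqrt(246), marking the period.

Write x_i = (sqrt(246) + m_i)/d_i with (m_0, d_0) = (0, 1). a_0 = floor(sqrt(246)) = 15, since 15^2 = 225 <= 246 < 256 = 16^2.
Iterate m_{i+1} = d_i*a_i - m_i, d_{i+1} = (246 - m_{i+1}^2)/d_i, a_{i+1} = floor((a_0 + m_{i+1})/d_{i+1}):
  m_1 = 1*15 - 0 = 15, d_1 = (246 - 15^2)/1 = 21/1 = 21, a_1 = floor((15 + 15)/21) = 1.
  m_2 = 21*1 - 15 = 6, d_2 = (246 - 6^2)/21 = 210/21 = 10, a_2 = floor((15 + 6)/10) = 2.
  m_3 = 10*2 - 6 = 14, d_3 = (246 - 14^2)/10 = 50/10 = 5, a_3 = floor((15 + 14)/5) = 5.
  m_4 = 5*5 - 14 = 11, d_4 = (246 - 11^2)/5 = 125/5 = 25, a_4 = floor((15 + 11)/25) = 1.
  m_5 = 25*1 - 11 = 14, d_5 = (246 - 14^2)/25 = 50/25 = 2, a_5 = floor((15 + 14)/2) = 14.
  m_6 = 2*14 - 14 = 14, d_6 = (246 - 14^2)/2 = 50/2 = 25, a_6 = floor((15 + 14)/25) = 1.
  m_7 = 25*1 - 14 = 11, d_7 = (246 - 11^2)/25 = 125/25 = 5, a_7 = floor((15 + 11)/5) = 5.
  m_8 = 5*5 - 11 = 14, d_8 = (246 - 14^2)/5 = 50/5 = 10, a_8 = floor((15 + 14)/10) = 2.
  m_9 = 10*2 - 14 = 6, d_9 = (246 - 6^2)/10 = 210/10 = 21, a_9 = floor((15 + 6)/21) = 1.
  m_10 = 21*1 - 6 = 15, d_10 = (246 - 15^2)/21 = 21/21 = 1, a_10 = floor((15 + 15)/1) = 30.
  m_11 = 1*30 - 15 = 15, d_11 = (246 - 15^2)/1 = 21/1 = 21: (m_11, d_11) = (m_1, d_1) = (15, 21), so from here the quotients repeat a_1, ..., a_10; the period length is 10.
Hence the expansion of sqrt(246) is a_0 = 15 followed by the repeating block 1, 2, 5, 1, 14, 1, 5, 2, 1, 30 (period 10).

[15; (1, 2, 5, 1, 14, 1, 5, 2, 1, 30)]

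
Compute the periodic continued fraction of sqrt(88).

Write x_i = (sqrt(88) + m_i)/d_i with (m_0, d_0) = (0, 1). a_0 = floor(sqrt(88)) = 9, since 9^2 = 81 <= 88 < 100 = 10^2.
Iterate m_{i+1} = d_i*a_i - m_i, d_{i+1} = (88 - m_{i+1}^2)/d_i, a_{i+1} = floor((a_0 + m_{i+1})/d_{i+1}):
  m_1 = 1*9 - 0 = 9, d_1 = (88 - 9^2)/1 = 7/1 = 7, a_1 = floor((9 + 9)/7) = 2.
  m_2 = 7*2 - 9 = 5, d_2 = (88 - 5^2)/7 = 63/7 = 9, a_2 = floor((9 + 5)/9) = 1.
  m_3 = 9*1 - 5 = 4, d_3 = (88 - 4^2)/9 = 72/9 = 8, a_3 = floor((9 + 4)/8) = 1.
  m_4 = 8*1 - 4 = 4, d_4 = (88 - 4^2)/8 = 72/8 = 9, a_4 = floor((9 + 4)/9) = 1.
  m_5 = 9*1 - 4 = 5, d_5 = (88 - 5^2)/9 = 63/9 = 7, a_5 = floor((9 + 5)/7) = 2.
  m_6 = 7*2 - 5 = 9, d_6 = (88 - 9^2)/7 = 7/7 = 1, a_6 = floor((9 + 9)/1) = 18.
  m_7 = 1*18 - 9 = 9, d_7 = (88 - 9^2)/1 = 7/1 = 7: (m_7, d_7) = (m_1, d_1) = (9, 7), so from here the quotients repeat a_1, ..., a_6; the period length is 6.
Hence the expansion of sqrt(88) is a_0 = 9 followed by the repeating block 2, 1, 1, 1, 2, 18 (period 6).

[9; (2, 1, 1, 1, 2, 18)]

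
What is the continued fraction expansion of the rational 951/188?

Run the Euclidean algorithm on 951 and 188; the successive quotients are the partial quotients a_0, a_1, ... (each step inverts the fractional part left over by the previous one):
  951 = 5*188 + 11, so a_0 = 5.
  188 = 17*11 + 1, so a_1 = 17.
  11 = 11*1 + 0, so a_2 = 11.
The remainder reaches 0 after 3 divisions, so the expansion has 3 partial quotients, read off in order.

[5; 17, 11]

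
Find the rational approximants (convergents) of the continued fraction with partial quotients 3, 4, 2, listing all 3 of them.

3/1, 13/4, 29/9

Using the convergent recurrence p_i = a_i*p_{i-1} + p_{i-2}, q_i = a_i*q_{i-1} + q_{i-2} with p_{-2}=0, p_{-1}=1, q_{-2}=1, q_{-1}=0:
  i=0: a_0=3, p_0 = 3*1 + 0 = 3, q_0 = 3*0 + 1 = 1.
  i=1: a_1=4, p_1 = 4*3 + 1 = 13, q_1 = 4*1 + 0 = 4.
  i=2: a_2=2, p_2 = 2*13 + 3 = 29, q_2 = 2*4 + 1 = 9.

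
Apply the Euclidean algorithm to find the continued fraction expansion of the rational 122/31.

Run the Euclidean algorithm on 122 and 31; the successive quotients are the partial quotients a_0, a_1, ... (each step inverts the fractional part left over by the previous one):
  122 = 3*31 + 29, so a_0 = 3.
  31 = 1*29 + 2, so a_1 = 1.
  29 = 14*2 + 1, so a_2 = 14.
  2 = 2*1 + 0, so a_3 = 2.
The remainder reaches 0 after 4 divisions, so the expansion has 4 partial quotients, read off in order.

[3; 1, 14, 2]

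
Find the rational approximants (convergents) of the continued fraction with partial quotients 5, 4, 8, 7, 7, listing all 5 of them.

Using the convergent recurrence p_i = a_i*p_{i-1} + p_{i-2}, q_i = a_i*q_{i-1} + q_{i-2} with p_{-2}=0, p_{-1}=1, q_{-2}=1, q_{-1}=0:
  i=0: a_0=5, p_0 = 5*1 + 0 = 5, q_0 = 5*0 + 1 = 1.
  i=1: a_1=4, p_1 = 4*5 + 1 = 21, q_1 = 4*1 + 0 = 4.
  i=2: a_2=8, p_2 = 8*21 + 5 = 173, q_2 = 8*4 + 1 = 33.
  i=3: a_3=7, p_3 = 7*173 + 21 = 1232, q_3 = 7*33 + 4 = 235.
  i=4: a_4=7, p_4 = 7*1232 + 173 = 8797, q_4 = 7*235 + 33 = 1678.

5/1, 21/4, 173/33, 1232/235, 8797/1678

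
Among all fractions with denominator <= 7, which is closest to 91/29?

22/7

Expand x = 91/29 as a continued fraction with the Euclidean algorithm:
  91 = 3*29 + 4, so a_0 = 3.
  29 = 7*4 + 1, so a_1 = 7.
  4 = 4*1 + 0, so a_2 = 4.
so x = [3; 7, 4].
Convergents (p_i = a_i*p_{i-1} + p_{i-2}, q_i = a_i*q_{i-1} + q_{i-2} with p_{-2}=0, p_{-1}=1, q_{-2}=1, q_{-1}=0), until the denominator exceeds 7:
  i=0: a_0=3, p_0 = 3*1 + 0 = 3, q_0 = 3*0 + 1 = 1.
  i=1: a_1=7, p_1 = 7*3 + 1 = 22, q_1 = 7*1 + 0 = 7.
  i=2: a_2=4, p_2 = 4*22 + 3 = 91, q_2 = 4*7 + 1 = 29.
q_2 = 29 > 7, so the last convergent with denominator <= 7 is p_1/q_1 = 22/7.
The closest fraction with denominator <= 7 is either p_1/q_1 or the intermediate fraction (k*p_1 + p_0)/(k*q_1 + q_0) with the largest k >= 1 whose denominator stays <= 7; these approach x as k grows, and every other convergent or intermediate fraction in range is farther away.
Largest k: floor((7 - q_0)/q_1) = floor((7 - 1)/7) = 0.
Since k = 0, no intermediate fraction beyond p_1/q_1 has denominator <= 7, so the convergent 22/7 is the closest (its error is |91*7 - 22*29|/(29*7) = 1/203).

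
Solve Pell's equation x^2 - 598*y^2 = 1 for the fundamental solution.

First expand sqrt(598) as a continued fraction. With x_i = (sqrt(598) + m_i)/d_i and (m_0, d_0) = (0, 1): a_0 = floor(sqrt(598)) = 24, since 24^2 = 576 <= 598 < 625 = 25^2.
Iterate m_{i+1} = d_i*a_i - m_i, d_{i+1} = (598 - m_{i+1}^2)/d_i, a_{i+1} = floor((a_0 + m_{i+1})/d_{i+1}):
  m_1 = 1*24 - 0 = 24, d_1 = (598 - 24^2)/1 = 22/1 = 22, a_1 = floor((24 + 24)/22) = 2.
  m_2 = 22*2 - 24 = 20, d_2 = (598 - 20^2)/22 = 198/22 = 9, a_2 = floor((24 + 20)/9) = 4.
  m_3 = 9*4 - 20 = 16, d_3 = (598 - 16^2)/9 = 342/9 = 38, a_3 = floor((24 + 16)/38) = 1.
  m_4 = 38*1 - 16 = 22, d_4 = (598 - 22^2)/38 = 114/38 = 3, a_4 = floor((24 + 22)/3) = 15.
  m_5 = 3*15 - 22 = 23, d_5 = (598 - 23^2)/3 = 69/3 = 23, a_5 = floor((24 + 23)/23) = 2.
  m_6 = 23*2 - 23 = 23, d_6 = (598 - 23^2)/23 = 69/23 = 3, a_6 = floor((24 + 23)/3) = 15.
  m_7 = 3*15 - 23 = 22, d_7 = (598 - 22^2)/3 = 114/3 = 38, a_7 = floor((24 + 22)/38) = 1.
  m_8 = 38*1 - 22 = 16, d_8 = (598 - 16^2)/38 = 342/38 = 9, a_8 = floor((24 + 16)/9) = 4.
  m_9 = 9*4 - 16 = 20, d_9 = (598 - 20^2)/9 = 198/9 = 22, a_9 = floor((24 + 20)/22) = 2.
  m_10 = 22*2 - 20 = 24, d_10 = (598 - 24^2)/22 = 22/22 = 1, a_10 = floor((24 + 24)/1) = 48.
  m_11 = 1*48 - 24 = 24, d_11 = (598 - 24^2)/1 = 22/1 = 22: (m_11, d_11) = (m_1, d_1) = (24, 22), so from here the quotients repeat a_1, ..., a_10; the period length is 10.
So sqrt(598) = [24; (2, 4, 1, 15, 2, 15, 1, 4, 2, 48)] with period length k = 10.
k is even, so the fundamental solution of x^2 - 598y^2 = 1 is (p_{k-1}, q_{k-1}) = (p_9, q_9); compute convergents through index 9.
Convergents (p_i = a_i*p_{i-1} + p_{i-2}, q_i = a_i*q_{i-1} + q_{i-2} with p_{-2}=0, p_{-1}=1, q_{-2}=1, q_{-1}=0):
  i=0: a_0=24, p_0 = 24*1 + 0 = 24, q_0 = 24*0 + 1 = 1.
  i=1: a_1=2, p_1 = 2*24 + 1 = 49, q_1 = 2*1 + 0 = 2.
  i=2: a_2=4, p_2 = 4*49 + 24 = 220, q_2 = 4*2 + 1 = 9.
  i=3: a_3=1, p_3 = 1*220 + 49 = 269, q_3 = 1*9 + 2 = 11.
  i=4: a_4=15, p_4 = 15*269 + 220 = 4255, q_4 = 15*11 + 9 = 174.
  i=5: a_5=2, p_5 = 2*4255 + 269 = 8779, q_5 = 2*174 + 11 = 359.
  i=6: a_6=15, p_6 = 15*8779 + 4255 = 135940, q_6 = 15*359 + 174 = 5559.
  i=7: a_7=1, p_7 = 1*135940 + 8779 = 144719, q_7 = 1*5559 + 359 = 5918.
  i=8: a_8=4, p_8 = 4*144719 + 135940 = 714816, q_8 = 4*5918 + 5559 = 29231.
  i=9: a_9=2, p_9 = 2*714816 + 144719 = 1574351, q_9 = 2*29231 + 5918 = 64380.
Check: 1574351^2 - 598*64380^2 = 2478581071201 - 2478581071200 = 1, so (x, y) = (1574351, 64380) solves the equation, and by the theorem it is the least positive solution.

(x, y) = (1574351, 64380)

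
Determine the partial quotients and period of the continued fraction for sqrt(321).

Write x_i = (sqrt(321) + m_i)/d_i with (m_0, d_0) = (0, 1). a_0 = floor(sqrt(321)) = 17, since 17^2 = 289 <= 321 < 324 = 18^2.
Iterate m_{i+1} = d_i*a_i - m_i, d_{i+1} = (321 - m_{i+1}^2)/d_i, a_{i+1} = floor((a_0 + m_{i+1})/d_{i+1}):
  m_1 = 1*17 - 0 = 17, d_1 = (321 - 17^2)/1 = 32/1 = 32, a_1 = floor((17 + 17)/32) = 1.
  m_2 = 32*1 - 17 = 15, d_2 = (321 - 15^2)/32 = 96/32 = 3, a_2 = floor((17 + 15)/3) = 10.
  m_3 = 3*10 - 15 = 15, d_3 = (321 - 15^2)/3 = 96/3 = 32, a_3 = floor((17 + 15)/32) = 1.
  m_4 = 32*1 - 15 = 17, d_4 = (321 - 17^2)/32 = 32/32 = 1, a_4 = floor((17 + 17)/1) = 34.
  m_5 = 1*34 - 17 = 17, d_5 = (321 - 17^2)/1 = 32/1 = 32: (m_5, d_5) = (m_1, d_1) = (17, 32), so from here the quotients repeat a_1, ..., a_4; the period length is 4.
Hence the expansion of sqrt(321) is a_0 = 17 followed by the repeating block 1, 10, 1, 34 (period 4).

[17; (1, 10, 1, 34)]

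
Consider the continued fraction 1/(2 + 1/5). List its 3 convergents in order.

0/1, 1/2, 5/11

Using the convergent recurrence p_i = a_i*p_{i-1} + p_{i-2}, q_i = a_i*q_{i-1} + q_{i-2} with p_{-2}=0, p_{-1}=1, q_{-2}=1, q_{-1}=0:
  i=0: a_0=0, p_0 = 0*1 + 0 = 0, q_0 = 0*0 + 1 = 1.
  i=1: a_1=2, p_1 = 2*0 + 1 = 1, q_1 = 2*1 + 0 = 2.
  i=2: a_2=5, p_2 = 5*1 + 0 = 5, q_2 = 5*2 + 1 = 11.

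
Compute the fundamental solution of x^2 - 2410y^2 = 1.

First expand sqrt(2410) as a continued fraction. With x_i = (sqrt(2410) + m_i)/d_i and (m_0, d_0) = (0, 1): a_0 = floor(sqrt(2410)) = 49, since 49^2 = 2401 <= 2410 < 2500 = 50^2.
Iterate m_{i+1} = d_i*a_i - m_i, d_{i+1} = (2410 - m_{i+1}^2)/d_i, a_{i+1} = floor((a_0 + m_{i+1})/d_{i+1}):
  m_1 = 1*49 - 0 = 49, d_1 = (2410 - 49^2)/1 = 9/1 = 9, a_1 = floor((49 + 49)/9) = 10.
  m_2 = 9*10 - 49 = 41, d_2 = (2410 - 41^2)/9 = 729/9 = 81, a_2 = floor((49 + 41)/81) = 1.
  m_3 = 81*1 - 41 = 40, d_3 = (2410 - 40^2)/81 = 810/81 = 10, a_3 = floor((49 + 40)/10) = 8.
  m_4 = 10*8 - 40 = 40, d_4 = (2410 - 40^2)/10 = 810/10 = 81, a_4 = floor((49 + 40)/81) = 1.
  m_5 = 81*1 - 40 = 41, d_5 = (2410 - 41^2)/81 = 729/81 = 9, a_5 = floor((49 + 41)/9) = 10.
  m_6 = 9*10 - 41 = 49, d_6 = (2410 - 49^2)/9 = 9/9 = 1, a_6 = floor((49 + 49)/1) = 98.
  m_7 = 1*98 - 49 = 49, d_7 = (2410 - 49^2)/1 = 9/1 = 9: (m_7, d_7) = (m_1, d_1) = (49, 9), so from here the quotients repeat a_1, ..., a_6; the period length is 6.
So sqrt(2410) = [49; (10, 1, 8, 1, 10, 98)] with period length k = 6.
k is even, so the fundamental solution of x^2 - 2410y^2 = 1 is (p_{k-1}, q_{k-1}) = (p_5, q_5); compute convergents through index 5.
Convergents (p_i = a_i*p_{i-1} + p_{i-2}, q_i = a_i*q_{i-1} + q_{i-2} with p_{-2}=0, p_{-1}=1, q_{-2}=1, q_{-1}=0):
  i=0: a_0=49, p_0 = 49*1 + 0 = 49, q_0 = 49*0 + 1 = 1.
  i=1: a_1=10, p_1 = 10*49 + 1 = 491, q_1 = 10*1 + 0 = 10.
  i=2: a_2=1, p_2 = 1*491 + 49 = 540, q_2 = 1*10 + 1 = 11.
  i=3: a_3=8, p_3 = 8*540 + 491 = 4811, q_3 = 8*11 + 10 = 98.
  i=4: a_4=1, p_4 = 1*4811 + 540 = 5351, q_4 = 1*98 + 11 = 109.
  i=5: a_5=10, p_5 = 10*5351 + 4811 = 58321, q_5 = 10*109 + 98 = 1188.
Check: 58321^2 - 2410*1188^2 = 3401339041 - 3401339040 = 1, so (x, y) = (58321, 1188) solves the equation, and by the theorem it is the least positive solution.

(x, y) = (58321, 1188)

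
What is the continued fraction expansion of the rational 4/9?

Run the Euclidean algorithm on 4 and 9; the successive quotients are the partial quotients a_0, a_1, ... (each step inverts the fractional part left over by the previous one):
  4 = 0*9 + 4, so a_0 = 0.
  9 = 2*4 + 1, so a_1 = 2.
  4 = 4*1 + 0, so a_2 = 4.
The remainder reaches 0 after 3 divisions, so the expansion has 3 partial quotients, read off in order.

[0; 2, 4]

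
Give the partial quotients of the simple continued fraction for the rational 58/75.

[0; 1, 3, 2, 2, 3]

Run the Euclidean algorithm on 58 and 75; the successive quotients are the partial quotients a_0, a_1, ... (each step inverts the fractional part left over by the previous one):
  58 = 0*75 + 58, so a_0 = 0.
  75 = 1*58 + 17, so a_1 = 1.
  58 = 3*17 + 7, so a_2 = 3.
  17 = 2*7 + 3, so a_3 = 2.
  7 = 2*3 + 1, so a_4 = 2.
  3 = 3*1 + 0, so a_5 = 3.
The remainder reaches 0 after 6 divisions, so the expansion has 6 partial quotients, read off in order.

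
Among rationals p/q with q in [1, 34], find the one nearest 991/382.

Expand x = 991/382 as a continued fraction with the Euclidean algorithm:
  991 = 2*382 + 227, so a_0 = 2.
  382 = 1*227 + 155, so a_1 = 1.
  227 = 1*155 + 72, so a_2 = 1.
  155 = 2*72 + 11, so a_3 = 2.
  72 = 6*11 + 6, so a_4 = 6.
  11 = 1*6 + 5, so a_5 = 1.
  6 = 1*5 + 1, so a_6 = 1.
  5 = 5*1 + 0, so a_7 = 5.
so x = [2; 1, 1, 2, 6, 1, 1, 5].
Convergents (p_i = a_i*p_{i-1} + p_{i-2}, q_i = a_i*q_{i-1} + q_{i-2} with p_{-2}=0, p_{-1}=1, q_{-2}=1, q_{-1}=0), until the denominator exceeds 34:
  i=0: a_0=2, p_0 = 2*1 + 0 = 2, q_0 = 2*0 + 1 = 1.
  i=1: a_1=1, p_1 = 1*2 + 1 = 3, q_1 = 1*1 + 0 = 1.
  i=2: a_2=1, p_2 = 1*3 + 2 = 5, q_2 = 1*1 + 1 = 2.
  i=3: a_3=2, p_3 = 2*5 + 3 = 13, q_3 = 2*2 + 1 = 5.
  i=4: a_4=6, p_4 = 6*13 + 5 = 83, q_4 = 6*5 + 2 = 32.
  i=5: a_5=1, p_5 = 1*83 + 13 = 96, q_5 = 1*32 + 5 = 37.
q_5 = 37 > 34, so the last convergent with denominator <= 34 is p_4/q_4 = 83/32.
The closest fraction with denominator <= 34 is either p_4/q_4 or the intermediate fraction (k*p_4 + p_3)/(k*q_4 + q_3) with the largest k >= 1 whose denominator stays <= 34; these approach x as k grows, and every other convergent or intermediate fraction in range is farther away.
Largest k: floor((34 - q_3)/q_4) = floor((34 - 5)/32) = 0.
Since k = 0, no intermediate fraction beyond p_4/q_4 has denominator <= 34, so the convergent 83/32 is the closest (its error is |991*32 - 83*382|/(382*32) = 6/12224).

83/32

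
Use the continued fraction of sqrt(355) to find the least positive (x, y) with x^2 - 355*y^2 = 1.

(x, y) = (954809, 50676)

First expand sqrt(355) as a continued fraction. With x_i = (sqrt(355) + m_i)/d_i and (m_0, d_0) = (0, 1): a_0 = floor(sqrt(355)) = 18, since 18^2 = 324 <= 355 < 361 = 19^2.
Iterate m_{i+1} = d_i*a_i - m_i, d_{i+1} = (355 - m_{i+1}^2)/d_i, a_{i+1} = floor((a_0 + m_{i+1})/d_{i+1}):
  m_1 = 1*18 - 0 = 18, d_1 = (355 - 18^2)/1 = 31/1 = 31, a_1 = floor((18 + 18)/31) = 1.
  m_2 = 31*1 - 18 = 13, d_2 = (355 - 13^2)/31 = 186/31 = 6, a_2 = floor((18 + 13)/6) = 5.
  m_3 = 6*5 - 13 = 17, d_3 = (355 - 17^2)/6 = 66/6 = 11, a_3 = floor((18 + 17)/11) = 3.
  m_4 = 11*3 - 17 = 16, d_4 = (355 - 16^2)/11 = 99/11 = 9, a_4 = floor((18 + 16)/9) = 3.
  m_5 = 9*3 - 16 = 11, d_5 = (355 - 11^2)/9 = 234/9 = 26, a_5 = floor((18 + 11)/26) = 1.
  m_6 = 26*1 - 11 = 15, d_6 = (355 - 15^2)/26 = 130/26 = 5, a_6 = floor((18 + 15)/5) = 6.
  m_7 = 5*6 - 15 = 15, d_7 = (355 - 15^2)/5 = 130/5 = 26, a_7 = floor((18 + 15)/26) = 1.
  m_8 = 26*1 - 15 = 11, d_8 = (355 - 11^2)/26 = 234/26 = 9, a_8 = floor((18 + 11)/9) = 3.
  m_9 = 9*3 - 11 = 16, d_9 = (355 - 16^2)/9 = 99/9 = 11, a_9 = floor((18 + 16)/11) = 3.
  m_10 = 11*3 - 16 = 17, d_10 = (355 - 17^2)/11 = 66/11 = 6, a_10 = floor((18 + 17)/6) = 5.
  m_11 = 6*5 - 17 = 13, d_11 = (355 - 13^2)/6 = 186/6 = 31, a_11 = floor((18 + 13)/31) = 1.
  m_12 = 31*1 - 13 = 18, d_12 = (355 - 18^2)/31 = 31/31 = 1, a_12 = floor((18 + 18)/1) = 36.
  m_13 = 1*36 - 18 = 18, d_13 = (355 - 18^2)/1 = 31/1 = 31: (m_13, d_13) = (m_1, d_1) = (18, 31), so from here the quotients repeat a_1, ..., a_12; the period length is 12.
So sqrt(355) = [18; (1, 5, 3, 3, 1, 6, 1, 3, 3, 5, 1, 36)] with period length k = 12.
k is even, so the fundamental solution of x^2 - 355y^2 = 1 is (p_{k-1}, q_{k-1}) = (p_11, q_11); compute convergents through index 11.
Convergents (p_i = a_i*p_{i-1} + p_{i-2}, q_i = a_i*q_{i-1} + q_{i-2} with p_{-2}=0, p_{-1}=1, q_{-2}=1, q_{-1}=0):
  i=0: a_0=18, p_0 = 18*1 + 0 = 18, q_0 = 18*0 + 1 = 1.
  i=1: a_1=1, p_1 = 1*18 + 1 = 19, q_1 = 1*1 + 0 = 1.
  i=2: a_2=5, p_2 = 5*19 + 18 = 113, q_2 = 5*1 + 1 = 6.
  i=3: a_3=3, p_3 = 3*113 + 19 = 358, q_3 = 3*6 + 1 = 19.
  i=4: a_4=3, p_4 = 3*358 + 113 = 1187, q_4 = 3*19 + 6 = 63.
  i=5: a_5=1, p_5 = 1*1187 + 358 = 1545, q_5 = 1*63 + 19 = 82.
  i=6: a_6=6, p_6 = 6*1545 + 1187 = 10457, q_6 = 6*82 + 63 = 555.
  i=7: a_7=1, p_7 = 1*10457 + 1545 = 12002, q_7 = 1*555 + 82 = 637.
  i=8: a_8=3, p_8 = 3*12002 + 10457 = 46463, q_8 = 3*637 + 555 = 2466.
  i=9: a_9=3, p_9 = 3*46463 + 12002 = 151391, q_9 = 3*2466 + 637 = 8035.
  i=10: a_10=5, p_10 = 5*151391 + 46463 = 803418, q_10 = 5*8035 + 2466 = 42641.
  i=11: a_11=1, p_11 = 1*803418 + 151391 = 954809, q_11 = 1*42641 + 8035 = 50676.
Check: 954809^2 - 355*50676^2 = 911660226481 - 911660226480 = 1, so (x, y) = (954809, 50676) solves the equation, and by the theorem it is the least positive solution.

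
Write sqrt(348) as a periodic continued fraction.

Write x_i = (sqrt(348) + m_i)/d_i with (m_0, d_0) = (0, 1). a_0 = floor(sqrt(348)) = 18, since 18^2 = 324 <= 348 < 361 = 19^2.
Iterate m_{i+1} = d_i*a_i - m_i, d_{i+1} = (348 - m_{i+1}^2)/d_i, a_{i+1} = floor((a_0 + m_{i+1})/d_{i+1}):
  m_1 = 1*18 - 0 = 18, d_1 = (348 - 18^2)/1 = 24/1 = 24, a_1 = floor((18 + 18)/24) = 1.
  m_2 = 24*1 - 18 = 6, d_2 = (348 - 6^2)/24 = 312/24 = 13, a_2 = floor((18 + 6)/13) = 1.
  m_3 = 13*1 - 6 = 7, d_3 = (348 - 7^2)/13 = 299/13 = 23, a_3 = floor((18 + 7)/23) = 1.
  m_4 = 23*1 - 7 = 16, d_4 = (348 - 16^2)/23 = 92/23 = 4, a_4 = floor((18 + 16)/4) = 8.
  m_5 = 4*8 - 16 = 16, d_5 = (348 - 16^2)/4 = 92/4 = 23, a_5 = floor((18 + 16)/23) = 1.
  m_6 = 23*1 - 16 = 7, d_6 = (348 - 7^2)/23 = 299/23 = 13, a_6 = floor((18 + 7)/13) = 1.
  m_7 = 13*1 - 7 = 6, d_7 = (348 - 6^2)/13 = 312/13 = 24, a_7 = floor((18 + 6)/24) = 1.
  m_8 = 24*1 - 6 = 18, d_8 = (348 - 18^2)/24 = 24/24 = 1, a_8 = floor((18 + 18)/1) = 36.
  m_9 = 1*36 - 18 = 18, d_9 = (348 - 18^2)/1 = 24/1 = 24: (m_9, d_9) = (m_1, d_1) = (18, 24), so from here the quotients repeat a_1, ..., a_8; the period length is 8.
Hence the expansion of sqrt(348) is a_0 = 18 followed by the repeating block 1, 1, 1, 8, 1, 1, 1, 36 (period 8).

[18; (1, 1, 1, 8, 1, 1, 1, 36)]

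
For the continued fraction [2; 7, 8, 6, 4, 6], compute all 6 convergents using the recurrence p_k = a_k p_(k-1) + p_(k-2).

Using the convergent recurrence p_i = a_i*p_{i-1} + p_{i-2}, q_i = a_i*q_{i-1} + q_{i-2} with p_{-2}=0, p_{-1}=1, q_{-2}=1, q_{-1}=0:
  i=0: a_0=2, p_0 = 2*1 + 0 = 2, q_0 = 2*0 + 1 = 1.
  i=1: a_1=7, p_1 = 7*2 + 1 = 15, q_1 = 7*1 + 0 = 7.
  i=2: a_2=8, p_2 = 8*15 + 2 = 122, q_2 = 8*7 + 1 = 57.
  i=3: a_3=6, p_3 = 6*122 + 15 = 747, q_3 = 6*57 + 7 = 349.
  i=4: a_4=4, p_4 = 4*747 + 122 = 3110, q_4 = 4*349 + 57 = 1453.
  i=5: a_5=6, p_5 = 6*3110 + 747 = 19407, q_5 = 6*1453 + 349 = 9067.

2/1, 15/7, 122/57, 747/349, 3110/1453, 19407/9067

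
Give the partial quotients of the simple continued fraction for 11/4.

Run the Euclidean algorithm on 11 and 4; the successive quotients are the partial quotients a_0, a_1, ... (each step inverts the fractional part left over by the previous one):
  11 = 2*4 + 3, so a_0 = 2.
  4 = 1*3 + 1, so a_1 = 1.
  3 = 3*1 + 0, so a_2 = 3.
The remainder reaches 0 after 3 divisions, so the expansion has 3 partial quotients, read off in order.

[2; 1, 3]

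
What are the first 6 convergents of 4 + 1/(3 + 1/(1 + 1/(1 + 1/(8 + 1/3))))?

Using the convergent recurrence p_i = a_i*p_{i-1} + p_{i-2}, q_i = a_i*q_{i-1} + q_{i-2} with p_{-2}=0, p_{-1}=1, q_{-2}=1, q_{-1}=0:
  i=0: a_0=4, p_0 = 4*1 + 0 = 4, q_0 = 4*0 + 1 = 1.
  i=1: a_1=3, p_1 = 3*4 + 1 = 13, q_1 = 3*1 + 0 = 3.
  i=2: a_2=1, p_2 = 1*13 + 4 = 17, q_2 = 1*3 + 1 = 4.
  i=3: a_3=1, p_3 = 1*17 + 13 = 30, q_3 = 1*4 + 3 = 7.
  i=4: a_4=8, p_4 = 8*30 + 17 = 257, q_4 = 8*7 + 4 = 60.
  i=5: a_5=3, p_5 = 3*257 + 30 = 801, q_5 = 3*60 + 7 = 187.

4/1, 13/3, 17/4, 30/7, 257/60, 801/187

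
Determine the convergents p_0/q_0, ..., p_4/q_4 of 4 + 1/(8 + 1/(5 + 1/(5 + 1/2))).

Using the convergent recurrence p_i = a_i*p_{i-1} + p_{i-2}, q_i = a_i*q_{i-1} + q_{i-2} with p_{-2}=0, p_{-1}=1, q_{-2}=1, q_{-1}=0:
  i=0: a_0=4, p_0 = 4*1 + 0 = 4, q_0 = 4*0 + 1 = 1.
  i=1: a_1=8, p_1 = 8*4 + 1 = 33, q_1 = 8*1 + 0 = 8.
  i=2: a_2=5, p_2 = 5*33 + 4 = 169, q_2 = 5*8 + 1 = 41.
  i=3: a_3=5, p_3 = 5*169 + 33 = 878, q_3 = 5*41 + 8 = 213.
  i=4: a_4=2, p_4 = 2*878 + 169 = 1925, q_4 = 2*213 + 41 = 467.

4/1, 33/8, 169/41, 878/213, 1925/467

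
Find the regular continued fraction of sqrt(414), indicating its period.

[20; (2, 1, 7, 2, 7, 1, 2, 40)]

Write x_i = (sqrt(414) + m_i)/d_i with (m_0, d_0) = (0, 1). a_0 = floor(sqrt(414)) = 20, since 20^2 = 400 <= 414 < 441 = 21^2.
Iterate m_{i+1} = d_i*a_i - m_i, d_{i+1} = (414 - m_{i+1}^2)/d_i, a_{i+1} = floor((a_0 + m_{i+1})/d_{i+1}):
  m_1 = 1*20 - 0 = 20, d_1 = (414 - 20^2)/1 = 14/1 = 14, a_1 = floor((20 + 20)/14) = 2.
  m_2 = 14*2 - 20 = 8, d_2 = (414 - 8^2)/14 = 350/14 = 25, a_2 = floor((20 + 8)/25) = 1.
  m_3 = 25*1 - 8 = 17, d_3 = (414 - 17^2)/25 = 125/25 = 5, a_3 = floor((20 + 17)/5) = 7.
  m_4 = 5*7 - 17 = 18, d_4 = (414 - 18^2)/5 = 90/5 = 18, a_4 = floor((20 + 18)/18) = 2.
  m_5 = 18*2 - 18 = 18, d_5 = (414 - 18^2)/18 = 90/18 = 5, a_5 = floor((20 + 18)/5) = 7.
  m_6 = 5*7 - 18 = 17, d_6 = (414 - 17^2)/5 = 125/5 = 25, a_6 = floor((20 + 17)/25) = 1.
  m_7 = 25*1 - 17 = 8, d_7 = (414 - 8^2)/25 = 350/25 = 14, a_7 = floor((20 + 8)/14) = 2.
  m_8 = 14*2 - 8 = 20, d_8 = (414 - 20^2)/14 = 14/14 = 1, a_8 = floor((20 + 20)/1) = 40.
  m_9 = 1*40 - 20 = 20, d_9 = (414 - 20^2)/1 = 14/1 = 14: (m_9, d_9) = (m_1, d_1) = (20, 14), so from here the quotients repeat a_1, ..., a_8; the period length is 8.
Hence the expansion of sqrt(414) is a_0 = 20 followed by the repeating block 2, 1, 7, 2, 7, 1, 2, 40 (period 8).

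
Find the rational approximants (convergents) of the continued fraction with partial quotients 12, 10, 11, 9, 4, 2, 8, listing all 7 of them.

Using the convergent recurrence p_i = a_i*p_{i-1} + p_{i-2}, q_i = a_i*q_{i-1} + q_{i-2} with p_{-2}=0, p_{-1}=1, q_{-2}=1, q_{-1}=0:
  i=0: a_0=12, p_0 = 12*1 + 0 = 12, q_0 = 12*0 + 1 = 1.
  i=1: a_1=10, p_1 = 10*12 + 1 = 121, q_1 = 10*1 + 0 = 10.
  i=2: a_2=11, p_2 = 11*121 + 12 = 1343, q_2 = 11*10 + 1 = 111.
  i=3: a_3=9, p_3 = 9*1343 + 121 = 12208, q_3 = 9*111 + 10 = 1009.
  i=4: a_4=4, p_4 = 4*12208 + 1343 = 50175, q_4 = 4*1009 + 111 = 4147.
  i=5: a_5=2, p_5 = 2*50175 + 12208 = 112558, q_5 = 2*4147 + 1009 = 9303.
  i=6: a_6=8, p_6 = 8*112558 + 50175 = 950639, q_6 = 8*9303 + 4147 = 78571.

12/1, 121/10, 1343/111, 12208/1009, 50175/4147, 112558/9303, 950639/78571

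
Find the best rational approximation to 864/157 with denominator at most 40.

Expand x = 864/157 as a continued fraction with the Euclidean algorithm:
  864 = 5*157 + 79, so a_0 = 5.
  157 = 1*79 + 78, so a_1 = 1.
  79 = 1*78 + 1, so a_2 = 1.
  78 = 78*1 + 0, so a_3 = 78.
so x = [5; 1, 1, 78].
Convergents (p_i = a_i*p_{i-1} + p_{i-2}, q_i = a_i*q_{i-1} + q_{i-2} with p_{-2}=0, p_{-1}=1, q_{-2}=1, q_{-1}=0), until the denominator exceeds 40:
  i=0: a_0=5, p_0 = 5*1 + 0 = 5, q_0 = 5*0 + 1 = 1.
  i=1: a_1=1, p_1 = 1*5 + 1 = 6, q_1 = 1*1 + 0 = 1.
  i=2: a_2=1, p_2 = 1*6 + 5 = 11, q_2 = 1*1 + 1 = 2.
  i=3: a_3=78, p_3 = 78*11 + 6 = 864, q_3 = 78*2 + 1 = 157.
q_3 = 157 > 40, so the last convergent with denominator <= 40 is p_2/q_2 = 11/2.
The closest fraction with denominator <= 40 is either p_2/q_2 or the intermediate fraction (k*p_2 + p_1)/(k*q_2 + q_1) with the largest k >= 1 whose denominator stays <= 40; these approach x as k grows, and every other convergent or intermediate fraction in range is farther away.
Largest k: floor((40 - q_1)/q_2) = floor((40 - 1)/2) = 19.
That gives (19*11 + 6)/(19*2 + 1) = 215/39.
Compare the errors: |x - 11/2| = |864*2 - 11*157|/(157*2) = 1/314, and |x - 215/39| = |864*39 - 215*157|/(157*39) = 59/6123.
Cross-multiplying, 1*6123 = 6123 < 18526 = 59*314, so 1/314 is smaller: the convergent 11/2 is closer to x than 215/39.

11/2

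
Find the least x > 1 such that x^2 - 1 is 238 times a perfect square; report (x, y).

First expand sqrt(238) as a continued fraction. With x_i = (sqrt(238) + m_i)/d_i and (m_0, d_0) = (0, 1): a_0 = floor(sqrt(238)) = 15, since 15^2 = 225 <= 238 < 256 = 16^2.
Iterate m_{i+1} = d_i*a_i - m_i, d_{i+1} = (238 - m_{i+1}^2)/d_i, a_{i+1} = floor((a_0 + m_{i+1})/d_{i+1}):
  m_1 = 1*15 - 0 = 15, d_1 = (238 - 15^2)/1 = 13/1 = 13, a_1 = floor((15 + 15)/13) = 2.
  m_2 = 13*2 - 15 = 11, d_2 = (238 - 11^2)/13 = 117/13 = 9, a_2 = floor((15 + 11)/9) = 2.
  m_3 = 9*2 - 11 = 7, d_3 = (238 - 7^2)/9 = 189/9 = 21, a_3 = floor((15 + 7)/21) = 1.
  m_4 = 21*1 - 7 = 14, d_4 = (238 - 14^2)/21 = 42/21 = 2, a_4 = floor((15 + 14)/2) = 14.
  m_5 = 2*14 - 14 = 14, d_5 = (238 - 14^2)/2 = 42/2 = 21, a_5 = floor((15 + 14)/21) = 1.
  m_6 = 21*1 - 14 = 7, d_6 = (238 - 7^2)/21 = 189/21 = 9, a_6 = floor((15 + 7)/9) = 2.
  m_7 = 9*2 - 7 = 11, d_7 = (238 - 11^2)/9 = 117/9 = 13, a_7 = floor((15 + 11)/13) = 2.
  m_8 = 13*2 - 11 = 15, d_8 = (238 - 15^2)/13 = 13/13 = 1, a_8 = floor((15 + 15)/1) = 30.
  m_9 = 1*30 - 15 = 15, d_9 = (238 - 15^2)/1 = 13/1 = 13: (m_9, d_9) = (m_1, d_1) = (15, 13), so from here the quotients repeat a_1, ..., a_8; the period length is 8.
So sqrt(238) = [15; (2, 2, 1, 14, 1, 2, 2, 30)] with period length k = 8.
k is even, so the fundamental solution of x^2 - 238y^2 = 1 is (p_{k-1}, q_{k-1}) = (p_7, q_7); compute convergents through index 7.
Convergents (p_i = a_i*p_{i-1} + p_{i-2}, q_i = a_i*q_{i-1} + q_{i-2} with p_{-2}=0, p_{-1}=1, q_{-2}=1, q_{-1}=0):
  i=0: a_0=15, p_0 = 15*1 + 0 = 15, q_0 = 15*0 + 1 = 1.
  i=1: a_1=2, p_1 = 2*15 + 1 = 31, q_1 = 2*1 + 0 = 2.
  i=2: a_2=2, p_2 = 2*31 + 15 = 77, q_2 = 2*2 + 1 = 5.
  i=3: a_3=1, p_3 = 1*77 + 31 = 108, q_3 = 1*5 + 2 = 7.
  i=4: a_4=14, p_4 = 14*108 + 77 = 1589, q_4 = 14*7 + 5 = 103.
  i=5: a_5=1, p_5 = 1*1589 + 108 = 1697, q_5 = 1*103 + 7 = 110.
  i=6: a_6=2, p_6 = 2*1697 + 1589 = 4983, q_6 = 2*110 + 103 = 323.
  i=7: a_7=2, p_7 = 2*4983 + 1697 = 11663, q_7 = 2*323 + 110 = 756.
Check: 11663^2 - 238*756^2 = 136025569 - 136025568 = 1, so (x, y) = (11663, 756) solves the equation, and by the theorem it is the least positive solution.

(x, y) = (11663, 756)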